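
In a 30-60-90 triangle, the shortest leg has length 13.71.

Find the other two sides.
In a 30-60-90 triangle the sides are in ratio 1 : √3 : 2 (short leg : long leg : hypotenuse).
Long leg = 13.71·√3 ≈ 13.71·1.73205 ≈ 23.7464
Hypotenuse = 2·13.71 = 27.42

Long leg = 13.71√3 = 23.75, Hypotenuse = 27.42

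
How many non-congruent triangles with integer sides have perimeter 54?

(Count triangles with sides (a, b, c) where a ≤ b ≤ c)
Let a ≤ b ≤ c with a + b + c = 54. The only binding inequality is a + b > c, i.e. 54 − c > c, so c < 54/2; and c ≥ 54/3 since c is the largest side.
So 18 ≤ c ≤ 26. For each c, b runs from ⌈(54 − c)/2⌉ up to c (then a = 54 − b − c satisfies 1 ≤ a ≤ b automatically), giving c − ⌈(54 − c)/2⌉ + 1 choices.
Summing over c: 1 + 2 + 4 + 5 + 7 + 8 + 10 + 11 + 13 = 61
Check (closed form: nearest integer to p²/48 for even p, (p+3)²/48 for odd p): 54²/48 = 2916/48 ≈ 60.75 → 61

61 triangles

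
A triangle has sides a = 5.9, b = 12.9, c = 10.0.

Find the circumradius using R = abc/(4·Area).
First find the area with Heron's formula.
s = (5.9 + 12.9 + 10.0)/2 = 14.4
Area = √(s(s−a)(s−b)(s−c)) = √(14.4·8.5·1.5·4.4) ≈ √807.84 ≈ 28.4225
abc = 5.9·12.9·10.0 = 761.1
R = abc/(4·Area) ≈ 761.1/(4·28.4225) = 761.1/113.69 ≈ 6.69451

R = 6.695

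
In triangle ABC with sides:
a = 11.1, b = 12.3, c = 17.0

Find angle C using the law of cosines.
c² = a² + b² − 2ab·cos(C)  ⇒  cos(C) = (a² + b² − c²)/(2ab)
cos(C) = (11.1² + 12.3² − 17.0²)/(2·11.1·12.3) = (123.21 + 151.29 − 289)/273.06 = -14.5/273.06 ≈ -0.0531019
C = arccos(-0.0531019) ≈ 93.0439°

C = 93.04°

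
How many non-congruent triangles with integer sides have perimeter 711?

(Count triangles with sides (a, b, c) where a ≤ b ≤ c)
Let a ≤ b ≤ c with a + b + c = 711. The only binding inequality is a + b > c, i.e. 711 − c > c, so c < 711/2; and c ≥ 711/3 since c is the largest side.
So 237 ≤ c ≤ 355. For each c, b runs from ⌈(711 − c)/2⌉ up to c (then a = 711 − b − c satisfies 1 ≤ a ≤ b automatically), giving c − ⌈(711 − c)/2⌉ + 1 choices.
Summing over c: 1 + 2 + 4 + 5 + … + 176 + 178  (119 terms, c = 237, …, 355) = 10621
Check (closed form: nearest integer to p²/48 for even p, (p+3)²/48 for odd p): (711+3)²/48 = 714²/48 = 509796/48 ≈ 10620.75 → 10621

10621 triangles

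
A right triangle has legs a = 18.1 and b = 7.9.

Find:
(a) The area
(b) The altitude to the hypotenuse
(a) The legs are perpendicular, so Area = ½·a·b = ½·18.1·7.9 = ½·142.99 = 71.495
(b) Hypotenuse c = √(a² + b²) = √(327.61 + 62.41) = √390.02 ≈ 19.7489
    Area = ½·c·h_c  ⇒  h_c = 2·Area/c = 142.99/19.7489 ≈ 7.24039

Area = 71.495, h_c = 7.24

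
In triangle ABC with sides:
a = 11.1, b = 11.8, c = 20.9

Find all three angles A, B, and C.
Law of cosines for each angle (a² = 123.21, b² = 139.24, c² = 436.81):
cos(A) = (b² + c² − a²)/(2bc) = (139.24 + 436.81 − 123.21)/(2·11.8·20.9) = 452.84/493.24 ≈ 0.918093  ⇒  A ≈ 23.3512°
cos(B) = (a² + c² − b²)/(2ac) = (123.21 + 436.81 − 139.24)/(2·11.1·20.9) = 420.78/463.98 ≈ 0.906893  ⇒  B ≈ 24.9206°
cos(C) = (a² + b² − c²)/(2ab) = (123.21 + 139.24 − 436.81)/(2·11.1·11.8) = -174.36/261.96 ≈ -0.665598  ⇒  C ≈ 131.728°
Check: A + B + C ≈ 180°

A = 23.35°, B = 24.92°, C = 131.7°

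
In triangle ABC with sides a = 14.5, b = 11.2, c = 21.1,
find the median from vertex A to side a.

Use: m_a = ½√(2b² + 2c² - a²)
m_a = ½√(2·11.2² + 2·21.1² − 14.5²) = ½√(2·125.44 + 2·445.21 − 210.25) = ½√(250.88 + 890.42 − 210.25) = ½√931.05
√931.05 ≈ 30.5131, so m_a ≈ 15.2566

m_a = 15.26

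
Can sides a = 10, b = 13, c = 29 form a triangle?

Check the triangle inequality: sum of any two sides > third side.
a + b vs c: 10 + 13 = 23 ≤ 29  ✗
a + c vs b: 10 + 29 = 39 > 13  ✓
b + c vs a: 13 + 29 = 42 > 10  ✓

No: 10 + 13 = 23 is not > 29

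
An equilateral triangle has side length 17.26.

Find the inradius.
r = Area/s with s the semi-perimeter.
Area = (√3/4)·17.26² = (√3/4)·297.9076 ≈ 0.433013·297.9076 ≈ 128.998
s = 3·17.26/2 = 25.89
r ≈ 128.998/25.89 ≈ 4.98253
(Equivalently r = side/(2√3) = 17.26/3.4641 ≈ 4.98253.)

r = 4.983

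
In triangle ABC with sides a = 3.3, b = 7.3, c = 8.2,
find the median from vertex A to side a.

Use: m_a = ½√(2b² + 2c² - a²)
m_a = ½√(2·7.3² + 2·8.2² − 3.3²) = ½√(2·53.29 + 2·67.24 − 10.89) = ½√(106.58 + 134.48 − 10.89) = ½√230.17
√230.17 ≈ 15.1714, so m_a ≈ 7.58568

m_a = 7.586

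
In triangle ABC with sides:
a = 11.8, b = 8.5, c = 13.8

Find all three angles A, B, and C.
Law of cosines for each angle (a² = 139.24, b² = 72.25, c² = 190.44):
cos(A) = (b² + c² − a²)/(2bc) = (72.25 + 190.44 − 139.24)/(2·8.5·13.8) = 123.45/234.6 ≈ 0.526215  ⇒  A ≈ 58.2499°
cos(B) = (a² + c² − b²)/(2ac) = (139.24 + 190.44 − 72.25)/(2·11.8·13.8) = 257.43/325.68 ≈ 0.790438  ⇒  B ≈ 37.7735°
cos(C) = (a² + b² − c²)/(2ab) = (139.24 + 72.25 − 190.44)/(2·11.8·8.5) = 21.05/200.6 ≈ 0.104935  ⇒  C ≈ 83.9766°
Check: A + B + C ≈ 180°

A = 58.25°, B = 37.77°, C = 83.98°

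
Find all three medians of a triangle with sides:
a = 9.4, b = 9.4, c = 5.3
Median formula: m_a = ½√(2b² + 2c² − a²) (and cyclically). a² = 88.36, b² = 88.36, c² = 28.09.
m_a = ½√(2·88.36 + 2·28.09 − 88.36) = ½√144.54 ≈ ½·12.0225 ≈ 6.01124
m_b = ½√(2·88.36 + 2·28.09 − 88.36) = ½√144.54 ≈ ½·12.0225 ≈ 6.01124
m_c = ½√(2·88.36 + 2·88.36 − 28.09) = ½√325.35 ≈ ½·18.0375 ≈ 9.01873

m_a = 6.011, m_b = 6.011, m_c = 9.019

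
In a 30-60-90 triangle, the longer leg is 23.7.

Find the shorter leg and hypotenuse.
In a 30-60-90 triangle the sides are in ratio 1 : √3 : 2, so short leg = long leg/√3 and hypotenuse = 2·(short leg).
Short leg = 23.7/√3 ≈ 23.7/1.73205 ≈ 13.6832
Hypotenuse = 2·13.6832 ≈ 27.3664

Short leg = 13.68, Hypotenuse = 27.37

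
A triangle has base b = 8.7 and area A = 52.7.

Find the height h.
A = ½·b·h  ⇒  h = 2A/b = 2·52.7/8.7 = 105.4/8.7 ≈ 12.1149

h = 12.11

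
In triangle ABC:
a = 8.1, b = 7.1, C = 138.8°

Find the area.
Two sides and the included angle (SAS): A = ½·a·b·sin(C) = ½·8.1·7.1·sin(138.8°)
sin(138.8°) ≈ 0.658689
A ≈ ½·57.51·0.658689 = 28.755·0.658689 ≈ 18.9406

Area = 18.94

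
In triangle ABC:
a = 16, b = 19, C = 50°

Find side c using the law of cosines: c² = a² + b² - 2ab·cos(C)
c² = 16² + 19² − 2·16·19·cos(50°)
cos(50°) ≈ 0.642788
c² ≈ 256 + 361 − 608·(0.642788) ≈ 617 − 390.815 ≈ 226.185
c ≈ √226.185 ≈ 15.0395

c = 15.04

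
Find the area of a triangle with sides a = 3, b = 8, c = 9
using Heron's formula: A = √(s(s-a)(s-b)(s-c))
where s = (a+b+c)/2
s = (3 + 8 + 9)/2 = 20/2 = 10
s − a = 7, s − b = 2, s − c = 1
s(s−a)(s−b)(s−c) = 10·7·2·1 = 140
Area = √140 ≈ 11.8322

s = 10.0, Area = 11.83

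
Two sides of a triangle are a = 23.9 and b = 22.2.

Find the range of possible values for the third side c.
Triangle inequality: |a − b| < c < a + b
|a − b| = |23.9 − 22.2| = 1.7
a + b = 23.9 + 22.2 = 46.1

1.7 < c < 46.1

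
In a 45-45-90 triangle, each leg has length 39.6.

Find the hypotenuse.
In a 45-45-90 triangle the sides are in ratio 1 : 1 : √2, so hypotenuse = leg·√2.
Hypotenuse = 39.6·√2 ≈ 39.6·1.41421 ≈ 56.0029

Hypotenuse = 39.6√2 = 56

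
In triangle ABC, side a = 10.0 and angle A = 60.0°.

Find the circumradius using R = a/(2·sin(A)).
R = a/(2·sin(A)) = 10.0/(2·sin(60.0°))
sin(60.0°) ≈ 0.866025
R ≈ 10.0/(2·0.866025) = 10.0/1.73205 ≈ 5.7735

R = 5.774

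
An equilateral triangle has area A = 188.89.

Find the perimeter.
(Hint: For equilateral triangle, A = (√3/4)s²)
A = (√3/4)s²  ⇒  s² = 4A/√3 = 4·188.89/√3 = 755.56/1.73205 ≈ 436.223
s ≈ √436.223 ≈ 20.8859
Perimeter = 3s ≈ 3·20.8859 ≈ 62.6578

Perimeter = 62.66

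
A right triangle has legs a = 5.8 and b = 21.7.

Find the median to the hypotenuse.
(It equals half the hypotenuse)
Hypotenuse c = √(a² + b²) = √(33.64 + 470.89) = √504.53 ≈ 22.4617
Median to hypotenuse = c/2 ≈ 22.4617/2 ≈ 11.2309

Median = 11.23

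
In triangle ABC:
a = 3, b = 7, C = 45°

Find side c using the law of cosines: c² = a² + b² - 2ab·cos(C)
c² = 3² + 7² − 2·3·7·cos(45°)
cos(45°) ≈ 0.707107
c² ≈ 9 + 49 − 42·(0.707107) ≈ 58 − 29.6985 ≈ 28.3015
c ≈ √28.3015 ≈ 5.31992

c = 5.32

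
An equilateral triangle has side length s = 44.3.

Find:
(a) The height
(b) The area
(a) The height splits the triangle into two 30-60-90 halves: h = s·√3/2 = 44.3·1.73205/2 ≈ 76.7299/2 ≈ 38.3649
(b) Area = (√3/4)·s² = (√3/4)·44.3² = (√3/4)·1962.49 ≈ 0.433013·1962.49 ≈ 849.783

Height = 38.36, Area = 849.8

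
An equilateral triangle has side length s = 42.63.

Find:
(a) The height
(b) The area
(a) The height splits the triangle into two 30-60-90 halves: h = s·√3/2 = 42.63·1.73205/2 ≈ 73.8373/2 ≈ 36.9187
(b) Area = (√3/4)·s² = (√3/4)·42.63² = (√3/4)·1817.3169 ≈ 0.433013·1817.3169 ≈ 786.921

Height = 36.92, Area = 786.9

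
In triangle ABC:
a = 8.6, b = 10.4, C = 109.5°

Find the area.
Two sides and the included angle (SAS): A = ½·a·b·sin(C) = ½·8.6·10.4·sin(109.5°)
sin(109.5°) ≈ 0.942641
A ≈ ½·89.44·0.942641 = 44.72·0.942641 ≈ 42.1549

Area = 42.15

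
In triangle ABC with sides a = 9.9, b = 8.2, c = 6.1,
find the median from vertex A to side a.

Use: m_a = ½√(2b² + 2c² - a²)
m_a = ½√(2·8.2² + 2·6.1² − 9.9²) = ½√(2·67.24 + 2·37.21 − 98.01) = ½√(134.48 + 74.42 − 98.01) = ½√110.89
√110.89 ≈ 10.5304, so m_a ≈ 5.26522

m_a = 5.265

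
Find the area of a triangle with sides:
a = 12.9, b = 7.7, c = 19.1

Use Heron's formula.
s = (12.9 + 7.7 + 19.1)/2 = 39.7/2 = 19.85
s − a = 6.95, s − b = 12.15, s − c = 0.75
s(s−a)(s−b)(s−c) = 19.85·6.95·12.15·0.75 ≈ 1257.14
Area = √1257.14 ≈ 35.4561

Area = 35.46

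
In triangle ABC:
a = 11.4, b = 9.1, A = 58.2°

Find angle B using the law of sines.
a/sin(A) = b/sin(B)  ⇒  sin(B) = b·sin(A)/a = 9.1·sin(58.2°)/11.4
sin(58.2°) ≈ 0.849893
sin(B) ≈ 9.1·0.849893/11.4 ≈ 7.73402/11.4 ≈ 0.678423
B = arcsin(0.678423) ≈ 42.7205°
(Since b ≤ a we need B ≤ A, so the obtuse alternative 180° − 42.7205° ≈ 137.279° is rejected.)

B = 42.72°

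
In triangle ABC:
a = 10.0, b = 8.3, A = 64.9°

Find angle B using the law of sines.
a/sin(A) = b/sin(B)  ⇒  sin(B) = b·sin(A)/a = 8.3·sin(64.9°)/10.0
sin(64.9°) ≈ 0.905569
sin(B) ≈ 8.3·0.905569/10.0 ≈ 7.51622/10.0 ≈ 0.751622
B = arcsin(0.751622) ≈ 48.7311°
(Since b ≤ a we need B ≤ A, so the obtuse alternative 180° − 48.7311° ≈ 131.269° is rejected.)

B = 48.73°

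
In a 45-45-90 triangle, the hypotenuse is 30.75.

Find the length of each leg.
In a 45-45-90 triangle hypotenuse = leg·√2, so leg = hypotenuse/√2.
Leg = 30.75/√2 ≈ 30.75/1.41421 ≈ 21.7435

Each leg = 21.74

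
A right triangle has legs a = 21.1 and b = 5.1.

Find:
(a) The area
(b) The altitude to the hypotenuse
(a) The legs are perpendicular, so Area = ½·a·b = ½·21.1·5.1 = ½·107.61 = 53.805
(b) Hypotenuse c = √(a² + b²) = √(445.21 + 26.01) = √471.22 ≈ 21.7076
    Area = ½·c·h_c  ⇒  h_c = 2·Area/c = 107.61/21.7076 ≈ 4.95725

Area = 53.805, h_c = 4.957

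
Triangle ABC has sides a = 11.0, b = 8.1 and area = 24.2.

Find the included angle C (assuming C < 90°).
Area = ½·a·b·sin(C)  ⇒  sin(C) = 2·Area/(a·b) = 2·24.2/(11.0·8.1) = 48.4/89.1 ≈ 0.54321
C = arcsin(0.54321) ≈ 32.9024° (taking the acute solution since C < 90°)

C = 32.9°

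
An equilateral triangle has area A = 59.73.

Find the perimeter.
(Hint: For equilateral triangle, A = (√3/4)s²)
A = (√3/4)s²  ⇒  s² = 4A/√3 = 4·59.73/√3 = 238.92/1.73205 ≈ 137.941
s ≈ √137.941 ≈ 11.7448
Perimeter = 3s ≈ 3·11.7448 ≈ 35.2344

Perimeter = 35.23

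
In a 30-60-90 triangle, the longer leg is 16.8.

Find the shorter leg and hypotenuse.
In a 30-60-90 triangle the sides are in ratio 1 : √3 : 2, so short leg = long leg/√3 and hypotenuse = 2·(short leg).
Short leg = 16.8/√3 ≈ 16.8/1.73205 ≈ 9.69948
Hypotenuse = 2·9.69948 ≈ 19.399

Short leg = 9.699, Hypotenuse = 19.4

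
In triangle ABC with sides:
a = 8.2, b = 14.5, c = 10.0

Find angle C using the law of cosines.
c² = a² + b² − 2ab·cos(C)  ⇒  cos(C) = (a² + b² − c²)/(2ab)
cos(C) = (8.2² + 14.5² − 10.0²)/(2·8.2·14.5) = (67.24 + 210.25 − 100)/237.8 = 177.49/237.8 ≈ 0.746384
C = arccos(0.746384) ≈ 41.7219°

C = 41.72°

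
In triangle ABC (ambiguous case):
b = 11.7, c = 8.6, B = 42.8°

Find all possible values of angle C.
b/sin(B) = c/sin(C)  ⇒  sin(C) = c·sin(B)/b = 8.6·sin(42.8°)/11.7
sin(42.8°) ≈ 0.679441
sin(C) ≈ 8.6·0.679441/11.7 ≈ 5.8432/11.7 ≈ 0.499418
Candidate 1: C₁ = arcsin(0.499418) ≈ 29.9615°  →  A = 180° − 42.8° − 29.9615° ≈ 107.238° > 0, valid
Candidate 2: C₂ = 180° − C₁ ≈ 150.038°  →  A = 180° − 42.8° − 150.038° ≈ -12.8385° ≤ 0, not a valid triangle

C = 29.96° (one solution)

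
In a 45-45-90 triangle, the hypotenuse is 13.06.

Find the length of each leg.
In a 45-45-90 triangle hypotenuse = leg·√2, so leg = hypotenuse/√2.
Leg = 13.06/√2 ≈ 13.06/1.41421 ≈ 9.23481

Each leg = 9.235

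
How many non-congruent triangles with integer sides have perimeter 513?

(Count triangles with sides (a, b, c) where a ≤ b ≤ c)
Let a ≤ b ≤ c with a + b + c = 513. The only binding inequality is a + b > c, i.e. 513 − c > c, so c < 513/2; and c ≥ 513/3 since c is the largest side.
So 171 ≤ c ≤ 256. For each c, b runs from ⌈(513 − c)/2⌉ up to c (then a = 513 − b − c satisfies 1 ≤ a ≤ b automatically), giving c − ⌈(513 − c)/2⌉ + 1 choices.
Summing over c: 1 + 2 + 4 + 5 + … + 127 + 128  (86 terms, c = 171, …, 256) = 5547
Check (closed form: nearest integer to p²/48 for even p, (p+3)²/48 for odd p): (513+3)²/48 = 516²/48 = 266256/48 ≈ 5547.00 → 5547

5547 triangles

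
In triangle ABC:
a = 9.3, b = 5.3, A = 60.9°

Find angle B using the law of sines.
a/sin(A) = b/sin(B)  ⇒  sin(B) = b·sin(A)/a = 5.3·sin(60.9°)/9.3
sin(60.9°) ≈ 0.873772
sin(B) ≈ 5.3·0.873772/9.3 ≈ 4.63099/9.3 ≈ 0.497956
B = arcsin(0.497956) ≈ 29.8649°
(Since b ≤ a we need B ≤ A, so the obtuse alternative 180° − 29.8649° ≈ 150.135° is rejected.)

B = 29.86°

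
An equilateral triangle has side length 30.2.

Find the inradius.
r = Area/s with s the semi-perimeter.
Area = (√3/4)·30.2² = (√3/4)·912.04 ≈ 0.433013·912.04 ≈ 394.925
s = 3·30.2/2 = 45.3
r ≈ 394.925/45.3 ≈ 8.71799
(Equivalently r = side/(2√3) = 30.2/3.4641 ≈ 8.71799.)

r = 8.718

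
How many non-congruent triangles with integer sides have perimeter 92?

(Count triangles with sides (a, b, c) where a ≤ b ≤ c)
Let a ≤ b ≤ c with a + b + c = 92. The only binding inequality is a + b > c, i.e. 92 − c > c, so c < 92/2; and c ≥ 92/3 since c is the largest side.
So 31 ≤ c ≤ 45. For each c, b runs from ⌈(92 − c)/2⌉ up to c (then a = 92 − b − c satisfies 1 ≤ a ≤ b automatically), giving c − ⌈(92 − c)/2⌉ + 1 choices.
Summing over c: 1 + 3 + 4 + 6 + … + 21 + 22  (15 terms, c = 31, …, 45) = 176
Check (closed form: nearest integer to p²/48 for even p, (p+3)²/48 for odd p): 92²/48 = 8464/48 ≈ 176.33 → 176

176 triangles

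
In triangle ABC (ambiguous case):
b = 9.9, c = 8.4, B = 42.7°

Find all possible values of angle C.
b/sin(B) = c/sin(C)  ⇒  sin(C) = c·sin(B)/b = 8.4·sin(42.7°)/9.9
sin(42.7°) ≈ 0.67816
sin(C) ≈ 8.4·0.67816/9.9 ≈ 5.69654/9.9 ≈ 0.575408
Candidate 1: C₁ = arcsin(0.575408) ≈ 35.1282°  →  A = 180° − 42.7° − 35.1282° ≈ 102.172° > 0, valid
Candidate 2: C₂ = 180° − C₁ ≈ 144.872°  →  A = 180° − 42.7° − 144.872° ≈ -7.5718° ≤ 0, not a valid triangle

C = 35.13° (one solution)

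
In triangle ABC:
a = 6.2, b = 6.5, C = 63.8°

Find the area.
Two sides and the included angle (SAS): A = ½·a·b·sin(C) = ½·6.2·6.5·sin(63.8°)
sin(63.8°) ≈ 0.897258
A ≈ ½·40.3·0.897258 = 20.15·0.897258 ≈ 18.0798

Area = 18.08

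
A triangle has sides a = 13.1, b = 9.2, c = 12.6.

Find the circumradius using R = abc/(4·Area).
First find the area with Heron's formula.
s = (13.1 + 9.2 + 12.6)/2 = 17.45
Area = √(s(s−a)(s−b)(s−c)) = √(17.45·4.35·8.25·4.85) ≈ √3037.25 ≈ 55.1112
abc = 13.1·9.2·12.6 = 1518.552
R = abc/(4·Area) ≈ 1518.552/(4·55.1112) = 1518.552/220.445 ≈ 6.88858

R = 6.889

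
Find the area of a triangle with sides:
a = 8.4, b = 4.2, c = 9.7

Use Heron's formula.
s = (8.4 + 4.2 + 9.7)/2 = 22.3/2 = 11.15
s − a = 2.75, s − b = 6.95, s − c = 1.45
s(s−a)(s−b)(s−c) = 11.15·2.75·6.95·1.45 ≈ 309.001
Area = √309.001 ≈ 17.5784

Area = 17.58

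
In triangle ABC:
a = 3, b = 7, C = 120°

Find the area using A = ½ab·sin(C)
A = ½·a·b·sin(C) = ½·3·7·sin(120°)
sin(120°) ≈ 0.866025
A ≈ ½·21·0.866025 = 10.5·0.866025 ≈ 9.09327

Area = 9.093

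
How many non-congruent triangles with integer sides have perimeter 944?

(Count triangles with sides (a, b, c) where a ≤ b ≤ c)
Let a ≤ b ≤ c with a + b + c = 944. The only binding inequality is a + b > c, i.e. 944 − c > c, so c < 944/2; and c ≥ 944/3 since c is the largest side.
So 315 ≤ c ≤ 471. For each c, b runs from ⌈(944 − c)/2⌉ up to c (then a = 944 − b − c satisfies 1 ≤ a ≤ b automatically), giving c − ⌈(944 − c)/2⌉ + 1 choices.
Summing over c: 1 + 3 + 4 + 6 + … + 234 + 235  (157 terms, c = 315, …, 471) = 18565
Check (closed form: nearest integer to p²/48 for even p, (p+3)²/48 for odd p): 944²/48 = 891136/48 ≈ 18565.33 → 18565

18565 triangles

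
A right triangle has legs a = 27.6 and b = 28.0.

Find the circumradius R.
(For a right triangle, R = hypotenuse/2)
Hypotenuse c = √(a² + b²) = √(761.76 + 784) = √1545.76 ≈ 39.3162
R = c/2 ≈ 39.3162/2 ≈ 19.6581

R = 19.66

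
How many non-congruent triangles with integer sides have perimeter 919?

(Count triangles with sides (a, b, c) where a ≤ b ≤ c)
Let a ≤ b ≤ c with a + b + c = 919. The only binding inequality is a + b > c, i.e. 919 − c > c, so c < 919/2; and c ≥ 919/3 since c is the largest side.
So 307 ≤ c ≤ 459. For each c, b runs from ⌈(919 − c)/2⌉ up to c (then a = 919 − b − c satisfies 1 ≤ a ≤ b automatically), giving c − ⌈(919 − c)/2⌉ + 1 choices.
Summing over c: 2 + 3 + 5 + 6 + … + 228 + 230  (153 terms, c = 307, …, 459) = 17710
Check (closed form: nearest integer to p²/48 for even p, (p+3)²/48 for odd p): (919+3)²/48 = 922²/48 = 850084/48 ≈ 17710.08 → 17710

17710 triangles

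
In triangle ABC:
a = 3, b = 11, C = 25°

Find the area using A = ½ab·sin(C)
A = ½·a·b·sin(C) = ½·3·11·sin(25°)
sin(25°) ≈ 0.422618
A ≈ ½·33·0.422618 = 16.5·0.422618 ≈ 6.9732

Area = 6.973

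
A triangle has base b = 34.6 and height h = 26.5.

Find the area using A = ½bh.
A = ½·b·h = ½·34.6·26.5 = ½·916.9 = 458.45

Area = 458.45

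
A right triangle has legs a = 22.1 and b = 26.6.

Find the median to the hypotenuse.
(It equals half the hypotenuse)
Hypotenuse c = √(a² + b²) = √(488.41 + 707.56) = √1195.97 ≈ 34.5828
Median to hypotenuse = c/2 ≈ 34.5828/2 ≈ 17.2914

Median = 17.29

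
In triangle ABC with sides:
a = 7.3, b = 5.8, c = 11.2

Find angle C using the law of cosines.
c² = a² + b² − 2ab·cos(C)  ⇒  cos(C) = (a² + b² − c²)/(2ab)
cos(C) = (7.3² + 5.8² − 11.2²)/(2·7.3·5.8) = (53.29 + 33.64 − 125.44)/84.68 = -38.51/84.68 ≈ -0.454771
C = arccos(-0.454771) ≈ 117.05°

C = 117.1°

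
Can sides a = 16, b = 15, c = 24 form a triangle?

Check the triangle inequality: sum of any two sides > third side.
a + b vs c: 16 + 15 = 31 > 24  ✓
a + c vs b: 16 + 24 = 40 > 15  ✓
b + c vs a: 15 + 24 = 39 > 16  ✓

Yes, triangle inequality satisfied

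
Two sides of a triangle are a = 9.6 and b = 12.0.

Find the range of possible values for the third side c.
Triangle inequality: |a − b| < c < a + b
|a − b| = |9.6 − 12.0| = 2.4
a + b = 9.6 + 12.0 = 21.6

2.4 < c < 21.6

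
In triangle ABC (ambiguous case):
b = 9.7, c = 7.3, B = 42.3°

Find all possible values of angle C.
b/sin(B) = c/sin(C)  ⇒  sin(C) = c·sin(B)/b = 7.3·sin(42.3°)/9.7
sin(42.3°) ≈ 0.673013
sin(C) ≈ 7.3·0.673013/9.7 ≈ 4.91299/9.7 ≈ 0.506494
Candidate 1: C₁ = arcsin(0.506494) ≈ 30.4306°  →  A = 180° − 42.3° − 30.4306° ≈ 107.269° > 0, valid
Candidate 2: C₂ = 180° − C₁ ≈ 149.569°  →  A = 180° − 42.3° − 149.569° ≈ -11.8694° ≤ 0, not a valid triangle

C = 30.43° (one solution)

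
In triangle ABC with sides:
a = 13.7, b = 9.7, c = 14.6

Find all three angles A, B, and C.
Law of cosines for each angle (a² = 187.69, b² = 94.09, c² = 213.16):
cos(A) = (b² + c² − a²)/(2bc) = (94.09 + 213.16 − 187.69)/(2·9.7·14.6) = 119.56/283.24 ≈ 0.422116  ⇒  A ≈ 65.0318°
cos(B) = (a² + c² − b²)/(2ac) = (187.69 + 213.16 − 94.09)/(2·13.7·14.6) = 306.76/400.04 ≈ 0.766823  ⇒  B ≈ 39.9305°
cos(C) = (a² + b² − c²)/(2ab) = (187.69 + 94.09 − 213.16)/(2·13.7·9.7) = 68.62/265.78 ≈ 0.258183  ⇒  C ≈ 75.0377°
Check: A + B + C ≈ 180°

A = 65.03°, B = 39.93°, C = 75.04°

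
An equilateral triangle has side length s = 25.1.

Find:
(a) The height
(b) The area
(a) The height splits the triangle into two 30-60-90 halves: h = s·√3/2 = 25.1·1.73205/2 ≈ 43.4745/2 ≈ 21.7372
(b) Area = (√3/4)·s² = (√3/4)·25.1² = (√3/4)·630.01 ≈ 0.433013·630.01 ≈ 272.802

Height = 21.74, Area = 272.8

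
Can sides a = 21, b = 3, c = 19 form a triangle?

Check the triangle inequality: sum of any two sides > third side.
a + b vs c: 21 + 3 = 24 > 19  ✓
a + c vs b: 21 + 19 = 40 > 3  ✓
b + c vs a: 3 + 19 = 22 > 21  ✓

Yes, triangle inequality satisfied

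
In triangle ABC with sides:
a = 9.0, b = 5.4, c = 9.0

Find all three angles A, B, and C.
Law of cosines for each angle (a² = 81, b² = 29.16, c² = 81):
cos(A) = (b² + c² − a²)/(2bc) = (29.16 + 81 − 81)/(2·5.4·9.0) = 29.16/97.2 ≈ 0.3  ⇒  A ≈ 72.5424°
cos(B) = (a² + c² − b²)/(2ac) = (81 + 81 − 29.16)/(2·9.0·9.0) = 132.84/162 ≈ 0.82  ⇒  B ≈ 34.9152°
cos(C) = (a² + b² − c²)/(2ab) = (81 + 29.16 − 81)/(2·9.0·5.4) = 29.16/97.2 ≈ 0.3  ⇒  C ≈ 72.5424°
Check: A + B + C ≈ 180°

A = 72.54°, B = 34.92°, C = 72.54°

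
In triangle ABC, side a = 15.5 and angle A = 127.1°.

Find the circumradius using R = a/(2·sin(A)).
R = a/(2·sin(A)) = 15.5/(2·sin(127.1°))
sin(127.1°) ≈ 0.797584
R ≈ 15.5/(2·0.797584) = 15.5/1.59517 ≈ 9.71685

R = 9.717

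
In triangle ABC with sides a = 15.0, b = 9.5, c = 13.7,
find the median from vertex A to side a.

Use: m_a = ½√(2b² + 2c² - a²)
m_a = ½√(2·9.5² + 2·13.7² − 15.0²) = ½√(2·90.25 + 2·187.69 − 225) = ½√(180.5 + 375.38 − 225) = ½√330.88
√330.88 ≈ 18.1901, so m_a ≈ 9.09505

m_a = 9.095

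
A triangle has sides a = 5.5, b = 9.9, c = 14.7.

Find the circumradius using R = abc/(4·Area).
First find the area with Heron's formula.
s = (5.5 + 9.9 + 14.7)/2 = 15.05
Area = √(s(s−a)(s−b)(s−c)) = √(15.05·9.55·5.15·0.35) ≈ √259.069 ≈ 16.0956
abc = 5.5·9.9·14.7 = 800.415
R = abc/(4·Area) ≈ 800.415/(4·16.0956) = 800.415/64.3825 ≈ 12.4322

R = 12.43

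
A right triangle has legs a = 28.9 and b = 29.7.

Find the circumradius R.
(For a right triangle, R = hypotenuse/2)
Hypotenuse c = √(a² + b²) = √(835.21 + 882.09) = √1717.3 ≈ 41.4403
R = c/2 ≈ 41.4403/2 ≈ 20.7202

R = 20.72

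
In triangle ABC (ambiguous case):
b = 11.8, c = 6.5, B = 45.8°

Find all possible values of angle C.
b/sin(B) = c/sin(C)  ⇒  sin(C) = c·sin(B)/b = 6.5·sin(45.8°)/11.8
sin(45.8°) ≈ 0.716911
sin(C) ≈ 6.5·0.716911/11.8 ≈ 4.65992/11.8 ≈ 0.394908
Candidate 1: C₁ = arcsin(0.394908) ≈ 23.2603°  →  A = 180° − 45.8° − 23.2603° ≈ 110.94° > 0, valid
Candidate 2: C₂ = 180° − C₁ ≈ 156.74°  →  A = 180° − 45.8° − 156.74° ≈ -22.5397° ≤ 0, not a valid triangle

C = 23.26° (one solution)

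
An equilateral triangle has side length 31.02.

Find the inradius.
r = Area/s with s the semi-perimeter.
Area = (√3/4)·31.02² = (√3/4)·962.2404 ≈ 0.433013·962.2404 ≈ 416.662
s = 3·31.02/2 = 46.53
r ≈ 416.662/46.53 ≈ 8.9547
(Equivalently r = side/(2√3) = 31.02/3.4641 ≈ 8.9547.)

r = 8.955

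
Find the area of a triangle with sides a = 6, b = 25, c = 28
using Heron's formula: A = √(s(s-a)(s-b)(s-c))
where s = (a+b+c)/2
s = (6 + 25 + 28)/2 = 59/2 = 29.5
s − a = 23.5, s − b = 4.5, s − c = 1.5
s(s−a)(s−b)(s−c) = 29.5·23.5·4.5·1.5 = 4679.4375
Area = √4679.4375 ≈ 68.4064

s = 29.5, Area = 68.41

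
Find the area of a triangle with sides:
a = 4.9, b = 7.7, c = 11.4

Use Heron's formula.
s = (4.9 + 7.7 + 11.4)/2 = 24/2 = 12
s − a = 7.1, s − b = 4.3, s − c = 0.6
s(s−a)(s−b)(s−c) = 12·7.1·4.3·0.6 ≈ 219.816
Area = √219.816 ≈ 14.8262

Area = 14.83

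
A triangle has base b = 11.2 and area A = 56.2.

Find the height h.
A = ½·b·h  ⇒  h = 2A/b = 2·56.2/11.2 = 112.4/11.2 ≈ 10.0357

h = 10.04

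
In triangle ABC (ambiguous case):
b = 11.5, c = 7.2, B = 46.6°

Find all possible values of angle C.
b/sin(B) = c/sin(C)  ⇒  sin(C) = c·sin(B)/b = 7.2·sin(46.6°)/11.5
sin(46.6°) ≈ 0.726575
sin(C) ≈ 7.2·0.726575/11.5 ≈ 5.23134/11.5 ≈ 0.454899
Candidate 1: C₁ = arcsin(0.454899) ≈ 27.0584°  →  A = 180° − 46.6° − 27.0584° ≈ 106.342° > 0, valid
Candidate 2: C₂ = 180° − C₁ ≈ 152.942°  →  A = 180° − 46.6° − 152.942° ≈ -19.5416° ≤ 0, not a valid triangle

C = 27.06° (one solution)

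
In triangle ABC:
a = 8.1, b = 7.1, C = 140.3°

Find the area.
Two sides and the included angle (SAS): A = ½·a·b·sin(C) = ½·8.1·7.1·sin(140.3°)
sin(140.3°) ≈ 0.638768
A ≈ ½·57.51·0.638768 = 28.755·0.638768 ≈ 18.3678

Area = 18.37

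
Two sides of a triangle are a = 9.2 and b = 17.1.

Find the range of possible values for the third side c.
Triangle inequality: |a − b| < c < a + b
|a − b| = |9.2 − 17.1| = 7.9
a + b = 9.2 + 17.1 = 26.3

7.9 < c < 26.3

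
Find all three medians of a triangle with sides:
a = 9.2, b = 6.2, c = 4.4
Median formula: m_a = ½√(2b² + 2c² − a²) (and cyclically). a² = 84.64, b² = 38.44, c² = 19.36.
m_a = ½√(2·38.44 + 2·19.36 − 84.64) = ½√30.96 ≈ ½·5.56417 ≈ 2.78209
m_b = ½√(2·84.64 + 2·19.36 − 38.44) = ½√169.56 ≈ ½·13.0215 ≈ 6.51076
m_c = ½√(2·84.64 + 2·38.44 − 19.36) = ½√226.8 ≈ ½·15.0599 ≈ 7.52994

m_a = 2.782, m_b = 6.511, m_c = 7.53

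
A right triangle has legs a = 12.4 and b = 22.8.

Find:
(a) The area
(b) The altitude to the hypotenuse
(a) The legs are perpendicular, so Area = ½·a·b = ½·12.4·22.8 = ½·282.72 = 141.36
(b) Hypotenuse c = √(a² + b²) = √(153.76 + 519.84) = √673.6 ≈ 25.9538
    Area = ½·c·h_c  ⇒  h_c = 2·Area/c = 282.72/25.9538 ≈ 10.8932

Area = 141.36, h_c = 10.89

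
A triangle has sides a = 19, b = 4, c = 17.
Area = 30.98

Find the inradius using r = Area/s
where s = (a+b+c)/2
s = (19 + 4 + 17)/2 = 40/2 = 20
r = Area/s = 30.98/20 ≈ 1.549

r = 1.549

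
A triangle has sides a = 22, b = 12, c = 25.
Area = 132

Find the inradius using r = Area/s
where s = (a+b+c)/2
s = (22 + 12 + 25)/2 = 59/2 = 29.5
r = Area/s = 132/29.5 ≈ 4.47458

r = 4.475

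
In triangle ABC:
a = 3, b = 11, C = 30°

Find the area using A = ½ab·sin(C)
A = ½·a·b·sin(C) = ½·3·11·sin(30°)
sin(30°) ≈ 0.5
A ≈ ½·33·0.5 = 16.5·0.5 ≈ 8.25

Area = 8.25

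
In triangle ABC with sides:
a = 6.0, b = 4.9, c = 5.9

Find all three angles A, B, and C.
Law of cosines for each angle (a² = 36, b² = 24.01, c² = 34.81):
cos(A) = (b² + c² − a²)/(2bc) = (24.01 + 34.81 − 36)/(2·4.9·5.9) = 22.82/57.82 ≈ 0.394673  ⇒  A ≈ 66.7544°
cos(B) = (a² + c² − b²)/(2ac) = (36 + 34.81 − 24.01)/(2·6.0·5.9) = 46.8/70.8 ≈ 0.661017  ⇒  B ≈ 48.6225°
cos(C) = (a² + b² − c²)/(2ab) = (36 + 24.01 − 34.81)/(2·6.0·4.9) = 25.2/58.8 ≈ 0.428571  ⇒  C ≈ 64.6231°
Check: A + B + C ≈ 180°

A = 66.75°, B = 48.62°, C = 64.62°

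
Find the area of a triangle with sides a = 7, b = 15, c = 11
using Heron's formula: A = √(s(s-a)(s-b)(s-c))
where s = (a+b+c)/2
s = (7 + 15 + 11)/2 = 33/2 = 16.5
s − a = 9.5, s − b = 1.5, s − c = 5.5
s(s−a)(s−b)(s−c) = 16.5·9.5·1.5·5.5 = 1293.1875
Area = √1293.1875 ≈ 35.9609

s = 16.5, Area = 35.96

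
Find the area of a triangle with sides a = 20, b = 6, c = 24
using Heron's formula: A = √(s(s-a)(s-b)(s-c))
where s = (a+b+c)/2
s = (20 + 6 + 24)/2 = 50/2 = 25
s − a = 5, s − b = 19, s − c = 1
s(s−a)(s−b)(s−c) = 25·5·19·1 = 2375
Area = √2375 ≈ 48.734

s = 25.0, Area = 48.73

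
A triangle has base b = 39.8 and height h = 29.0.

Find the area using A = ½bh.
A = ½·b·h = ½·39.8·29.0 = ½·1154.2 = 577.1

Area = 577.1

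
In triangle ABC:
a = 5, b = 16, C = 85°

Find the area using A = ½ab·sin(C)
A = ½·a·b·sin(C) = ½·5·16·sin(85°)
sin(85°) ≈ 0.996195
A ≈ ½·80·0.996195 = 40·0.996195 ≈ 39.8478

Area = 39.85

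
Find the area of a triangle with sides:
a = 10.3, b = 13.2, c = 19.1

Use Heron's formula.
s = (10.3 + 13.2 + 19.1)/2 = 42.6/2 = 21.3
s − a = 11, s − b = 8.1, s − c = 2.2
s(s−a)(s−b)(s−c) = 21.3·11·8.1·2.2 ≈ 4175.23
Area = √4175.23 ≈ 64.616

Area = 64.62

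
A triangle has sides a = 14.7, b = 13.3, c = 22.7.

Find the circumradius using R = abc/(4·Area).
First find the area with Heron's formula.
s = (14.7 + 13.3 + 22.7)/2 = 25.35
Area = √(s(s−a)(s−b)(s−c)) = √(25.35·10.65·12.05·2.65) ≈ √8621.06 ≈ 92.8496
abc = 14.7·13.3·22.7 = 4438.077
R = abc/(4·Area) ≈ 4438.077/(4·92.8496) = 4438.077/371.399 ≈ 11.9496

R = 11.95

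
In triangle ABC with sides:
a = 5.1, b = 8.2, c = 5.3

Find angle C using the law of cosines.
c² = a² + b² − 2ab·cos(C)  ⇒  cos(C) = (a² + b² − c²)/(2ab)
cos(C) = (5.1² + 8.2² − 5.3²)/(2·5.1·8.2) = (26.01 + 67.24 − 28.09)/83.64 = 65.16/83.64 ≈ 0.779053
C = arccos(0.779053) ≈ 38.826°

C = 38.83°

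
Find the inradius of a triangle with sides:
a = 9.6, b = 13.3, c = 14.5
r = Area/s where s is the semi-perimeter.
s = (9.6 + 13.3 + 14.5)/2 = 37.4/2 = 18.7
Area = √(s(s−a)(s−b)(s−c)) = √(18.7·9.1·5.4·4.2) ≈ √3859.46 ≈ 62.1245
r ≈ 62.1245/18.7 ≈ 3.32217

r = 3.322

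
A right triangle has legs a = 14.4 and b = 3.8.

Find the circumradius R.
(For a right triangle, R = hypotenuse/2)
Hypotenuse c = √(a² + b²) = √(207.36 + 14.44) = √221.8 ≈ 14.893
R = c/2 ≈ 14.893/2 ≈ 7.44648

R = 7.446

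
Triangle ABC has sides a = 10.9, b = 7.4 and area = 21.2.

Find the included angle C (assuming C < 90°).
Area = ½·a·b·sin(C)  ⇒  sin(C) = 2·Area/(a·b) = 2·21.2/(10.9·7.4) = 42.4/80.66 ≈ 0.525663
C = arcsin(0.525663) ≈ 31.7129° (taking the acute solution since C < 90°)

C = 31.71°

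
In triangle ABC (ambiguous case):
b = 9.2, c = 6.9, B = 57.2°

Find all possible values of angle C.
b/sin(B) = c/sin(C)  ⇒  sin(C) = c·sin(B)/b = 6.9·sin(57.2°)/9.2
sin(57.2°) ≈ 0.840567
sin(C) ≈ 6.9·0.840567/9.2 ≈ 5.79991/9.2 ≈ 0.630425
Candidate 1: C₁ = arcsin(0.630425) ≈ 39.0815°  →  A = 180° − 57.2° − 39.0815° ≈ 83.7185° > 0, valid
Candidate 2: C₂ = 180° − C₁ ≈ 140.919°  →  A = 180° − 57.2° − 140.919° ≈ -18.1185° ≤ 0, not a valid triangle

C = 39.08° (one solution)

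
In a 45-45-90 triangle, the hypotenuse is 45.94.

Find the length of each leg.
In a 45-45-90 triangle hypotenuse = leg·√2, so leg = hypotenuse/√2.
Leg = 45.94/√2 ≈ 45.94/1.41421 ≈ 32.4845

Each leg = 32.48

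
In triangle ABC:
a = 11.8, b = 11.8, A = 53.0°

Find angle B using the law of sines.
a/sin(A) = b/sin(B)  ⇒  sin(B) = b·sin(A)/a = 11.8·sin(53.0°)/11.8
sin(53.0°) ≈ 0.798636
sin(B) ≈ 11.8·0.798636/11.8 ≈ 9.4239/11.8 ≈ 0.798636
B = arcsin(0.798636) ≈ 53°
(Since b ≤ a we need B ≤ A, so the obtuse alternative 180° − 53° ≈ 127° is rejected.)

B = 53°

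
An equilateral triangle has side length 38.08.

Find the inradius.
r = Area/s with s the semi-perimeter.
Area = (√3/4)·38.08² = (√3/4)·1450.0864 ≈ 0.433013·1450.0864 ≈ 627.906
s = 3·38.08/2 = 57.12
r ≈ 627.906/57.12 ≈ 10.9927
(Equivalently r = side/(2√3) = 38.08/3.4641 ≈ 10.9927.)

r = 10.99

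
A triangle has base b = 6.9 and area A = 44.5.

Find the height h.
A = ½·b·h  ⇒  h = 2A/b = 2·44.5/6.9 = 89/6.9 ≈ 12.8986

h = 12.9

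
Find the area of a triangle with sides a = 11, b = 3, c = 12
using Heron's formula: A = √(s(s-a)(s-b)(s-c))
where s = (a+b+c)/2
s = (11 + 3 + 12)/2 = 26/2 = 13
s − a = 2, s − b = 10, s − c = 1
s(s−a)(s−b)(s−c) = 13·2·10·1 = 260
Area = √260 ≈ 16.1245

s = 13.0, Area = 16.12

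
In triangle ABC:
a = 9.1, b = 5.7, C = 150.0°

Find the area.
Two sides and the included angle (SAS): A = ½·a·b·sin(C) = ½·9.1·5.7·sin(150.0°)
sin(150.0°) ≈ 0.5
A ≈ ½·51.87·0.5 = 25.935·0.5 ≈ 12.9675

Area = 12.97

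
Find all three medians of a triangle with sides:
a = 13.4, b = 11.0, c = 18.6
Median formula: m_a = ½√(2b² + 2c² − a²) (and cyclically). a² = 179.56, b² = 121, c² = 345.96.
m_a = ½√(2·121 + 2·345.96 − 179.56) = ½√754.36 ≈ ½·27.4656 ≈ 13.7328
m_b = ½√(2·179.56 + 2·345.96 − 121) = ½√930.04 ≈ ½·30.4966 ≈ 15.2483
m_c = ½√(2·179.56 + 2·121 − 345.96) = ½√255.16 ≈ ½·15.9737 ≈ 7.98686

m_a = 13.73, m_b = 15.25, m_c = 7.987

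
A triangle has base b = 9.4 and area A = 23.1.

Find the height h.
A = ½·b·h  ⇒  h = 2A/b = 2·23.1/9.4 = 46.2/9.4 ≈ 4.91489

h = 4.915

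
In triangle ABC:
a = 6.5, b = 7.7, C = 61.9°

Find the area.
Two sides and the included angle (SAS): A = ½·a·b·sin(C) = ½·6.5·7.7·sin(61.9°)
sin(61.9°) ≈ 0.882127
A ≈ ½·50.05·0.882127 = 25.025·0.882127 ≈ 22.0752

Area = 22.08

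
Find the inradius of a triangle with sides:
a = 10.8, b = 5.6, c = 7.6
r = Area/s where s is the semi-perimeter.
s = (10.8 + 5.6 + 7.6)/2 = 24/2 = 12
Area = √(s(s−a)(s−b)(s−c)) = √(12·1.2·6.4·4.4) ≈ √405.504 ≈ 20.1371
r ≈ 20.1371/12 ≈ 1.67809

r = 1.678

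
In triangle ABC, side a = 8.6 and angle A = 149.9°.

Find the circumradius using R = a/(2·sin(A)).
R = a/(2·sin(A)) = 8.6/(2·sin(149.9°))
sin(149.9°) ≈ 0.501511
R ≈ 8.6/(2·0.501511) = 8.6/1.00302 ≈ 8.57409

R = 8.574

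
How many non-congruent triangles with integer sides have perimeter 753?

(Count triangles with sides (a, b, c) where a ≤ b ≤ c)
Let a ≤ b ≤ c with a + b + c = 753. The only binding inequality is a + b > c, i.e. 753 − c > c, so c < 753/2; and c ≥ 753/3 since c is the largest side.
So 251 ≤ c ≤ 376. For each c, b runs from ⌈(753 − c)/2⌉ up to c (then a = 753 − b − c satisfies 1 ≤ a ≤ b automatically), giving c − ⌈(753 − c)/2⌉ + 1 choices.
Summing over c: 1 + 2 + 4 + 5 + … + 187 + 188  (126 terms, c = 251, …, 376) = 11907
Check (closed form: nearest integer to p²/48 for even p, (p+3)²/48 for odd p): (753+3)²/48 = 756²/48 = 571536/48 ≈ 11907.00 → 11907

11907 triangles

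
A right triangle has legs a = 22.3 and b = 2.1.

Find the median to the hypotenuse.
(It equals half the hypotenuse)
Hypotenuse c = √(a² + b²) = √(497.29 + 4.41) = √501.7 ≈ 22.3987
Median to hypotenuse = c/2 ≈ 22.3987/2 ≈ 11.1993

Median = 11.2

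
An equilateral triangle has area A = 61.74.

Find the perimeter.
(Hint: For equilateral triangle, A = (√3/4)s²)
A = (√3/4)s²  ⇒  s² = 4A/√3 = 4·61.74/√3 = 246.96/1.73205 ≈ 142.582
s ≈ √142.582 ≈ 11.9408
Perimeter = 3s ≈ 3·11.9408 ≈ 35.8224

Perimeter = 35.82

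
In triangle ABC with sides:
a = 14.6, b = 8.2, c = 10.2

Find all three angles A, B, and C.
Law of cosines for each angle (a² = 213.16, b² = 67.24, c² = 104.04):
cos(A) = (b² + c² − a²)/(2bc) = (67.24 + 104.04 − 213.16)/(2·8.2·10.2) = -41.88/167.28 ≈ -0.250359  ⇒  A ≈ 104.499°
cos(B) = (a² + c² − b²)/(2ac) = (213.16 + 104.04 − 67.24)/(2·14.6·10.2) = 249.96/297.84 ≈ 0.839243  ⇒  B ≈ 32.9398°
cos(C) = (a² + b² − c²)/(2ab) = (213.16 + 67.24 − 104.04)/(2·14.6·8.2) = 176.36/239.44 ≈ 0.736552  ⇒  C ≈ 42.5615°
Check: A + B + C ≈ 180°

A = 104.5°, B = 32.94°, C = 42.56°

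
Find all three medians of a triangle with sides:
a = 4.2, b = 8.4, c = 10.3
Median formula: m_a = ½√(2b² + 2c² − a²) (and cyclically). a² = 17.64, b² = 70.56, c² = 106.09.
m_a = ½√(2·70.56 + 2·106.09 − 17.64) = ½√335.66 ≈ ½·18.321 ≈ 9.16051
m_b = ½√(2·17.64 + 2·106.09 − 70.56) = ½√176.9 ≈ ½·13.3004 ≈ 6.65019
m_c = ½√(2·17.64 + 2·70.56 − 106.09) = ½√70.31 ≈ ½·8.38511 ≈ 4.19255

m_a = 9.161, m_b = 6.65, m_c = 4.193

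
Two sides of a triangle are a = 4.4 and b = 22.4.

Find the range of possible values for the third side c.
Triangle inequality: |a − b| < c < a + b
|a − b| = |4.4 − 22.4| = 18
a + b = 4.4 + 22.4 = 26.8

18 < c < 26.8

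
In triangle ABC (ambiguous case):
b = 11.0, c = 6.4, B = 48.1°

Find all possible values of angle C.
b/sin(B) = c/sin(C)  ⇒  sin(C) = c·sin(B)/b = 6.4·sin(48.1°)/11.0
sin(48.1°) ≈ 0.744312
sin(C) ≈ 6.4·0.744312/11.0 ≈ 4.76359/11.0 ≈ 0.433054
Candidate 1: C₁ = arcsin(0.433054) ≈ 25.6615°  →  A = 180° − 48.1° − 25.6615° ≈ 106.238° > 0, valid
Candidate 2: C₂ = 180° − C₁ ≈ 154.338°  →  A = 180° − 48.1° − 154.338° ≈ -22.4385° ≤ 0, not a valid triangle

C = 25.66° (one solution)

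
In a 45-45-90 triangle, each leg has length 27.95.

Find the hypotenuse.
In a 45-45-90 triangle the sides are in ratio 1 : 1 : √2, so hypotenuse = leg·√2.
Hypotenuse = 27.95·√2 ≈ 27.95·1.41421 ≈ 39.5273

Hypotenuse = 27.95√2 = 39.53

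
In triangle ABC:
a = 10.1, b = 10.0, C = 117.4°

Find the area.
Two sides and the included angle (SAS): A = ½·a·b·sin(C) = ½·10.1·10.0·sin(117.4°)
sin(117.4°) ≈ 0.887815
A ≈ ½·101·0.887815 = 50.5·0.887815 ≈ 44.8347

Area = 44.83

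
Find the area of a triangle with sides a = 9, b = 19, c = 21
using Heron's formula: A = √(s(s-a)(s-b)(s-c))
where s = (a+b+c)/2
s = (9 + 19 + 21)/2 = 49/2 = 24.5
s − a = 15.5, s − b = 5.5, s − c = 3.5
s(s−a)(s−b)(s−c) = 24.5·15.5·5.5·3.5 = 7310.1875
Area = √7310.1875 ≈ 85.4996

s = 24.5, Area = 85.5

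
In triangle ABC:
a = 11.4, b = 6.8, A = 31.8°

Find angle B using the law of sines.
a/sin(A) = b/sin(B)  ⇒  sin(B) = b·sin(A)/a = 6.8·sin(31.8°)/11.4
sin(31.8°) ≈ 0.526956
sin(B) ≈ 6.8·0.526956/11.4 ≈ 3.5833/11.4 ≈ 0.314325
B = arcsin(0.314325) ≈ 18.32°
(Since b ≤ a we need B ≤ A, so the obtuse alternative 180° − 18.32° ≈ 161.68° is rejected.)

B = 18.32°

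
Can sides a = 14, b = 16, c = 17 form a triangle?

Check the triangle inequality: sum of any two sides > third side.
a + b vs c: 14 + 16 = 30 > 17  ✓
a + c vs b: 14 + 17 = 31 > 16  ✓
b + c vs a: 16 + 17 = 33 > 14  ✓

Yes, triangle inequality satisfied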